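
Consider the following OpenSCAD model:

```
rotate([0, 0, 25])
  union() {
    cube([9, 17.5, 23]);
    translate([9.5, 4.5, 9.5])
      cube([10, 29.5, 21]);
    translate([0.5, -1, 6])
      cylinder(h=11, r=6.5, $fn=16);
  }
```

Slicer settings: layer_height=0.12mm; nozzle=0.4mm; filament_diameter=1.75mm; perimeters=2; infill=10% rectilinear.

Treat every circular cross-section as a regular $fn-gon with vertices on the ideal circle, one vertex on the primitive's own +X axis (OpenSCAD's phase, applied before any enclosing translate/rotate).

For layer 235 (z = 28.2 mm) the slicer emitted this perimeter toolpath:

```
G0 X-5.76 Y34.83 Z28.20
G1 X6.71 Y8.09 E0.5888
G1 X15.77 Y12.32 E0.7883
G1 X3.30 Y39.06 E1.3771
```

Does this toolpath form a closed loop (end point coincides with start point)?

Start point (G0): (-5.76, 34.83). End point (last G1): the path does not return to the start — open.

no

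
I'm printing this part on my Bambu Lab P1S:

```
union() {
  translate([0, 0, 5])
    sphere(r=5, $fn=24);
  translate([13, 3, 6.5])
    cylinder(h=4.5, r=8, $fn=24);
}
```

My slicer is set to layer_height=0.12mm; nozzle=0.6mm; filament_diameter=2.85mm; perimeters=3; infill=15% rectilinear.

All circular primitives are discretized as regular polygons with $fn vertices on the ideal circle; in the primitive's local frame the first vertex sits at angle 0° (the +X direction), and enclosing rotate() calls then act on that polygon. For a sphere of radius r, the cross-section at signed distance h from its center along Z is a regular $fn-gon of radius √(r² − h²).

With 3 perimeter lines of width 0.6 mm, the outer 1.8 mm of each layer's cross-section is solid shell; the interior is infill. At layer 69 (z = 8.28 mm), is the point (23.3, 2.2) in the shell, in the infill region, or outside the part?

At z = 8.28 mm: the r=5 sphere slices to a regular 24-gon of circumradius 3.774 (√(r²−h²) with h=3.28 from center); the cylinder at (13, 3): section is a regular 24-gon, circumradius r=8; Combining (union): the 2 present regions are separate (no shared area or edge), so areas and boundary lengths simply add and each stays a separate island — 2 connected regions. Overall, the cross-section has 2 separate islands. The nearest boundary edge runs (21.00, 3.00)→(20.73, 0.93); distance from the point to it = 2.38 mm. The point is not inside any of the regions above, so it lies outside the cross-section (2.38 mm from the nearest boundary).

outside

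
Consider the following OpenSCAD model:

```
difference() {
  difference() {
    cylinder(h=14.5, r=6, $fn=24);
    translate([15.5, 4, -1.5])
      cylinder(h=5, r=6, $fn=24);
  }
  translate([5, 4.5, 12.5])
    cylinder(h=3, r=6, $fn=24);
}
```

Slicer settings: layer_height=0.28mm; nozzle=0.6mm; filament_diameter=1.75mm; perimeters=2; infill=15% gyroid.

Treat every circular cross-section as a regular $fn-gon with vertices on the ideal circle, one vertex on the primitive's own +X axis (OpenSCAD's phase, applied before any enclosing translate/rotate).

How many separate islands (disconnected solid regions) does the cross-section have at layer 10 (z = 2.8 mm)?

At z = 2.8 mm: the cylinder: section is a regular 24-gon, circumradius r=6; the r=6 cylinder at (15.5, 4) contributes a regular 24-gon of circumradius 6; After the difference (first − rest): starting from the r=6 cylinder, the r=6 cylinder at (15.5, 4) misses the remaining region (no effect) — 1 connected region; the cylinder at (5, 4.5) is not intersected at this z (z outside [12.5, 15.5]); Taking the first minus the rest: none of the subtracted shapes is present at this height, so that combined region is unchanged — 1 connected region. Overall, the cross-section is a single solid region. Island count = 1.

1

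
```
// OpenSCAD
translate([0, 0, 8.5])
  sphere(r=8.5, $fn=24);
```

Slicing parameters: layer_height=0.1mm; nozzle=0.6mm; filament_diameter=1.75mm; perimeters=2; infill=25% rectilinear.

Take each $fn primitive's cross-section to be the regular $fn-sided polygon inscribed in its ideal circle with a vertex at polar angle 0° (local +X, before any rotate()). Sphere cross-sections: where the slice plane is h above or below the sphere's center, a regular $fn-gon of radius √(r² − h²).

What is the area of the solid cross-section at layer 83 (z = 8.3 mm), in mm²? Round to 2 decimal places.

224.27 mm²

At z = 8.3 mm: the r=8.5 sphere slices to a regular 24-gon of circumradius 8.498 (√(r²−h²) with h=0.2 from center) (area = (24/2)·8.498²·sin(360°/24) = 224.27 mm²). Overall, the cross-section is a single solid region. Net area = 224.27 mm².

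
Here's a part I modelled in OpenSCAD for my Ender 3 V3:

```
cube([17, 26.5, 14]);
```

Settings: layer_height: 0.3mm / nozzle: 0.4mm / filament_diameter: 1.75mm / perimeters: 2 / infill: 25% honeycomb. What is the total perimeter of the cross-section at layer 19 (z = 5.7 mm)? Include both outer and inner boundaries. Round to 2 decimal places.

87.00 mm

At z = 5.7 mm: the cube (footprint 17×26.5) is included at this height (perimeter 87.00 mm). Overall, the cross-section is a single solid region. Total boundary length (outer) = 87.00 mm.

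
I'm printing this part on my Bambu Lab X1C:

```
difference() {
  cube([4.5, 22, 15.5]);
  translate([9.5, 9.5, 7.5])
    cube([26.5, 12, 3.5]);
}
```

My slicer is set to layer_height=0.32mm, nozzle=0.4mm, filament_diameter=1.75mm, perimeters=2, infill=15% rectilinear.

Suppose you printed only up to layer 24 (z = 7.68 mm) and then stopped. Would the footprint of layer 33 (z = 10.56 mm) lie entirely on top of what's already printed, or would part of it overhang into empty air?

Compare the two slices. At z = 7.68: the cube is present — its section is the full 4.5×22 rectangle (area 99.00 mm²); the 26.5×12 cube at (9.5, 9.5) contributes its full rectangle (area 318.00 mm²); Taking the first minus the rest: starting from the 4.5×22 cube (99.00 mm²), the 26.5×12 cube at (9.5, 9.5) misses the remaining region (no effect) — area = 99.00 mm². At z = 10.56: the cube is present — its section is the full 4.5×22 rectangle (area 99.00 mm²); the cube at (9.5, 9.5) (footprint 26.5×12) is included at this height (area 318.00 mm²); Taking the first minus the rest: starting from the 4.5×22 cube (99.00 mm²), the 26.5×12 cube at (9.5, 9.5) misses the remaining region (no effect) — area = 99.00 mm². Checking containment: the cross-section at z = 10.56 is a subset of the cross-section at z = 7.68.

entirely on top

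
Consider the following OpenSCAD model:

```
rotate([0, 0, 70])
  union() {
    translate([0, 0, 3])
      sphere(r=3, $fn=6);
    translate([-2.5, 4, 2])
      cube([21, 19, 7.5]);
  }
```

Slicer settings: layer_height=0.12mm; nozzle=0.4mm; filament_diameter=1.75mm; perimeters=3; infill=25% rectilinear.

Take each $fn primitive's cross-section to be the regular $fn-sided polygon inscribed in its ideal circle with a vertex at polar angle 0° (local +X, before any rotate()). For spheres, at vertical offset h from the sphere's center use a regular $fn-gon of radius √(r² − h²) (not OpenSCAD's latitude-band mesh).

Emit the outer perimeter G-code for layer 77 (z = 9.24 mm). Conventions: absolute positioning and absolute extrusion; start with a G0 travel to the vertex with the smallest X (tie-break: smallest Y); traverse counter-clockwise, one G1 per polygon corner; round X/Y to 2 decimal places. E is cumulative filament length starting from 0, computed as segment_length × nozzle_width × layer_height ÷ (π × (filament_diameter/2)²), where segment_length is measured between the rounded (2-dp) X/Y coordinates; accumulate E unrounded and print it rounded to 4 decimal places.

G0 X-22.47 Y5.52 Z9.24
G1 X-4.61 Y-0.98 E0.3793
G1 X2.57 Y18.75 E0.7983
G1 X-15.29 Y25.25 E1.1776
G1 X-22.47 Y5.52 E1.5966

At z = 9.24 mm: the sphere is absent (|z−center|=6.240 > r=3); the cube at (-2.5, 4) (footprint 21×19) is included at this height; Merging all regions: only the 21×19 cube at (-2.5, 4) is present, so the union is just that shape — 1 connected region; (rotated 70° about Z; rotation is an isometry so areas/perimeters/island counts are preserved). The outline is a single polygon with 4 vertices. Extrusion per mm of travel: 0.4 × 0.12 / (π × 0.875²) = 0.019956. Accumulating E over each segment gives final E = 1.5966.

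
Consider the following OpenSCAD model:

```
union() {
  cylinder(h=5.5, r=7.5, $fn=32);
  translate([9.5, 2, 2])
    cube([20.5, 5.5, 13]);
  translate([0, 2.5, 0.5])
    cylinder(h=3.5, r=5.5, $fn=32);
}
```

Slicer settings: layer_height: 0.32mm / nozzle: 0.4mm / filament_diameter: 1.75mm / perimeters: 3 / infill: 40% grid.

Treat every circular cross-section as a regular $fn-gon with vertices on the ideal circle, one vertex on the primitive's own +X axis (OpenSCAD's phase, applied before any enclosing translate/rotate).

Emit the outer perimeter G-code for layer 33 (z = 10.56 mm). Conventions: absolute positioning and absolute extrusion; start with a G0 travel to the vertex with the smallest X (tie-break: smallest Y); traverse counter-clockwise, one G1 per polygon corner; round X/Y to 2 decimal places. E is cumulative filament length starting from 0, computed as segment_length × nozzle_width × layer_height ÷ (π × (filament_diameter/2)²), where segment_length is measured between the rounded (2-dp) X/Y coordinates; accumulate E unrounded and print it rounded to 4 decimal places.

G0 X9.50 Y2.00 Z10.56
G1 X30.00 Y2.00 E1.0909
G1 X30.00 Y7.50 E1.3836
G1 X9.50 Y7.50 E2.4746
G1 X9.50 Y2.00 E2.7672

At z = 10.56 mm: the cylinder does not reach this height (z outside [0, 5.5]); the cube at (9.5, 2) is present — its section is the full 20.5×5.5 rectangle; the cylinder at (0, 2.5) does not reach this height (z outside [0.5, 4]); Combining (union): only the 20.5×5.5 cube at (9.5, 2) is present, so the union is just that shape — 1 connected region. The outline is a single polygon with 4 vertices. Extrusion per mm of travel: 0.4 × 0.32 / (π × 0.875²) = 0.053216. Accumulating E over each segment gives final E = 2.7672.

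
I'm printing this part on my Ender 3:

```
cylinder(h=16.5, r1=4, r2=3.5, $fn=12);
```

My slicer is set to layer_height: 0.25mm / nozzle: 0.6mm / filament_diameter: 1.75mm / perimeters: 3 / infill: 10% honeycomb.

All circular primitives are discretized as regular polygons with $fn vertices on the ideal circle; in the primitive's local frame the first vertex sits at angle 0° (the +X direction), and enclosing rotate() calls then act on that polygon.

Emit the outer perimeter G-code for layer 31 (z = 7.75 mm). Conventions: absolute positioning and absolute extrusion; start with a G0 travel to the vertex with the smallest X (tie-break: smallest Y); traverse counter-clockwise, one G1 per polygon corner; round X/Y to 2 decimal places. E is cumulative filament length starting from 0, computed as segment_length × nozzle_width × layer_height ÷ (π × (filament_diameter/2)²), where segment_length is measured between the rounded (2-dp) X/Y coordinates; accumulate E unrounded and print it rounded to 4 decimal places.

G0 X-3.77 Y0.00 Z7.75
G1 X-3.26 Y-1.88 E0.1215
G1 X-1.88 Y-3.26 E0.2432
G1 X0.00 Y-3.77 E0.3647
G1 X1.88 Y-3.26 E0.4861
G1 X3.26 Y-1.88 E0.6079
G1 X3.77 Y0.00 E0.7293
G1 X3.26 Y1.88 E0.8508
G1 X1.88 Y3.26 E0.9725
G1 X0.00 Y3.77 E1.0940
G1 X-1.88 Y3.26 E1.2155
G1 X-3.26 Y1.88 E1.3372
G1 X-3.77 Y0.00 E1.4587

At z = 7.75 mm: the cone contributes a regular 12-gon of circumradius 3.765 (interpolated between r1=4 and r2=3.5 at t=0.470). The outline is a single polygon with 12 vertices. Extrusion per mm of travel: 0.6 × 0.25 / (π × 0.875²) = 0.062363. Accumulating E over each segment gives final E = 1.4587.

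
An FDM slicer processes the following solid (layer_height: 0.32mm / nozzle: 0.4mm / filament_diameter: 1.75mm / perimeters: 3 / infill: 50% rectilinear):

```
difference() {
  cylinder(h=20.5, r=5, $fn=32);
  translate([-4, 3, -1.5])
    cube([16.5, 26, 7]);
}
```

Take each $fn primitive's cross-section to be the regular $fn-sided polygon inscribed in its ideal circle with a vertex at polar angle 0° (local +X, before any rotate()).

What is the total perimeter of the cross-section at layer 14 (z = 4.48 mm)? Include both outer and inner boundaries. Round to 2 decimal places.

30.09 mm

At z = 4.48 mm: the r=5 cylinder contributes a regular 32-gon of circumradius 5 (perimeter = 2·32·5.000·sin(180°/32) = 31.37 mm); the cube at (-4, 3) (footprint 16.5×26) is included at this height (perimeter 85.00 mm); Taking the first minus the rest: starting from the r=5 cylinder, the 16.5×26 cube at (-4, 3) partially overlaps it — only the 11.03 mm² overlap (of its 429.00 mm²) is removed, clipping the outline — boundary = 30.09 mm. Overall, the cross-section is a single solid region. Total boundary length (outer) = 30.09 mm.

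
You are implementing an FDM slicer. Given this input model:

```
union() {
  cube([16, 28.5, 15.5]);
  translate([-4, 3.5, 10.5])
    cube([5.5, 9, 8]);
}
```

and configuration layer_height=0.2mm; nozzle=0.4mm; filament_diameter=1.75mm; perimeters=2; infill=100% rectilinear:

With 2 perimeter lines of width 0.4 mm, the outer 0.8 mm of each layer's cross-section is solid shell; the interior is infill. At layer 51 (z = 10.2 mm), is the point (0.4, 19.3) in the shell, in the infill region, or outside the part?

shell

At z = 10.2 mm: the cube is present — its section is the full 16×28.5 rectangle; the cube at (-4, 3.5) does not reach this height (z outside [10.5, 18.5]); Combining (union): only the 16×28.5 cube is present, so the union is just that shape — 1 connected region. Overall, the cross-section is a single solid region. The nearest boundary edge runs (0.00, 28.50)→(0.00, 0.00); distance from the point to it = 0.40 mm. The point is inside the cross-section, 0.40 mm from the nearest boundary — within the 0.8 mm shell band (2 × 0.4).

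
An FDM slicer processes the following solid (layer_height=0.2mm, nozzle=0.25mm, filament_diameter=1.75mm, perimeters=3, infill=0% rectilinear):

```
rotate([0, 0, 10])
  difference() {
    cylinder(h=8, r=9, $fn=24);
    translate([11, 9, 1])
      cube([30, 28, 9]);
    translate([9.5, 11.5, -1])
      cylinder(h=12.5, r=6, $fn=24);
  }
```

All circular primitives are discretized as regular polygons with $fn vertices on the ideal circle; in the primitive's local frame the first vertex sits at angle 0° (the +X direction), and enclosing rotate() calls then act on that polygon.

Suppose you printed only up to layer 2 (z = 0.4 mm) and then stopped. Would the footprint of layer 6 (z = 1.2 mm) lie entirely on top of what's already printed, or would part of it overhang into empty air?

entirely on top

Compare the two slices. At z = 0.4: the r=9 cylinder contributes a regular 24-gon of circumradius 9 (area = (24/2)·9.000²·sin(360°/24) = 251.57 mm²); the cube at (11, 9) is not intersected at this z (z outside [1, 10]); the r=6 cylinder at (9.5, 11.5) contributes a regular 24-gon of circumradius 6 (area = (24/2)·6.000²·sin(360°/24) = 111.81 mm²); After the difference (first − rest): starting from the r=9 cylinder (251.57 mm²), the r=6 cylinder at (9.5, 11.5) misses the remaining region (no effect) — area = 251.57 mm²; (whole slice rotated 10° about Z — lengths, areas and connectivity unchanged). At z = 1.2: the r=9 cylinder gives a regular 24-gon of circumradius 9 (constant along its height) (area = (24/2)·9.000²·sin(360°/24) = 251.57 mm²); the cube at (11, 9) is present — its section is the full 30×28 rectangle (area 840.00 mm²); the r=6 cylinder at (9.5, 11.5) contributes a regular 24-gon of circumradius 6 (area = (24/2)·6.000²·sin(360°/24) = 111.81 mm²); Subtracting the remaining from the first: starting from the r=9 cylinder (251.57 mm²), the 30×28 cube at (11, 9) misses the remaining region (no effect); the r=6 cylinder at (9.5, 11.5) misses the remaining region (no effect) — area = 251.57 mm²; (rotated 10° about Z; rotation is an isometry so areas/perimeters/island counts are preserved). Checking containment: the cross-section at z = 1.2 is a subset of the cross-section at z = 0.4.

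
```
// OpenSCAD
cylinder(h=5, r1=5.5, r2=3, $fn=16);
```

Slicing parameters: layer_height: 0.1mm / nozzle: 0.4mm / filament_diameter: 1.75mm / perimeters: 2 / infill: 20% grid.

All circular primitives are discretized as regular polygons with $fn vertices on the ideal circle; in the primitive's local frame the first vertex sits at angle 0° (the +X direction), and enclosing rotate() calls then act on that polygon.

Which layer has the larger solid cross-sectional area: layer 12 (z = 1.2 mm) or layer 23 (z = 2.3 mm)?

Layer 12 (z = 1.2): the cone (r1=5.5→r2=3) has section circumradius 4.900 here — a regular 16-gon (area = (16/2)·4.900²·sin(360°/16) = 73.51 mm²). So its area = 73.51 mm². Layer 23 (z = 2.3): the cone contributes a regular 16-gon of circumradius 4.350 (interpolated between r1=5.5 and r2=3 at t=0.460) (area = (16/2)·4.350²·sin(360°/16) = 57.93 mm²). So its area = 57.93 mm². Layer 12 is larger (73.51 vs 57.93 mm²).

layer 12 (z = 1.2 mm)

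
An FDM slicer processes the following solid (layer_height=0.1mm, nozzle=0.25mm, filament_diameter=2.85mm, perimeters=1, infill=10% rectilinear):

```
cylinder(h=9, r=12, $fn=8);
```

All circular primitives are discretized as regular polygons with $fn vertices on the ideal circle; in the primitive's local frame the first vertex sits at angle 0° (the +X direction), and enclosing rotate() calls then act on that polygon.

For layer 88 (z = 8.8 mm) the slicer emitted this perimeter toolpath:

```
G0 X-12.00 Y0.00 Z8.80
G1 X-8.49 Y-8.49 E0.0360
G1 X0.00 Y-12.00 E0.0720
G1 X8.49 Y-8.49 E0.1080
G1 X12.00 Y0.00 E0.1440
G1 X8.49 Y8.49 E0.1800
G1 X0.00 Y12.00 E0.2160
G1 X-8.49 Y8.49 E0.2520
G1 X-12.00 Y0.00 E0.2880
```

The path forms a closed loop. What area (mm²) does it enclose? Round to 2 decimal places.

Apply the shoelace formula to the sequence of (X, Y) vertices; enclosed area = 407.52 mm².

407.52 mm²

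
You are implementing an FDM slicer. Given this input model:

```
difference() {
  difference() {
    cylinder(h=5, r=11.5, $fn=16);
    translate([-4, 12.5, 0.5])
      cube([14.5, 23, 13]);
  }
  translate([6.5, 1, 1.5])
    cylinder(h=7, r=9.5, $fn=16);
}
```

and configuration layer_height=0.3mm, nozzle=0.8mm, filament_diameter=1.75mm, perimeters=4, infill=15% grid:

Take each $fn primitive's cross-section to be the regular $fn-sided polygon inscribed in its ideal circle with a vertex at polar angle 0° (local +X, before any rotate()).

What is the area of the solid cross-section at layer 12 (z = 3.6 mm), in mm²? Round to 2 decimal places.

At z = 3.6 mm: the r=11.5 cylinder gives a regular 16-gon of circumradius 11.5 (constant along its height) (area = (16/2)·11.500²·sin(360°/16) = 404.88 mm²); the cube at (-4, 12.5) is present — its section is the full 14.5×23 rectangle (area 333.50 mm²); After the difference (first − rest): starting from the r=11.5 cylinder (404.88 mm²), the 14.5×23 cube at (-4, 12.5) misses the remaining region (no effect) — area = 404.88 mm²; the r=9.5 cylinder at (6.5, 1) gives a regular 16-gon of circumradius 9.5 (constant along its height) (area = (16/2)·9.500²·sin(360°/16) = 276.30 mm²); After the difference (first − rest): starting from that combined region (404.88 mm²), the r=9.5 cylinder at (6.5, 1) partially overlaps it — only the 200.06 mm² overlap (of its 276.30 mm²) is removed, clipping the outline — area = 204.82 mm². Overall, the cross-section is a single solid region. Net area = 204.82 mm².

204.82 mm²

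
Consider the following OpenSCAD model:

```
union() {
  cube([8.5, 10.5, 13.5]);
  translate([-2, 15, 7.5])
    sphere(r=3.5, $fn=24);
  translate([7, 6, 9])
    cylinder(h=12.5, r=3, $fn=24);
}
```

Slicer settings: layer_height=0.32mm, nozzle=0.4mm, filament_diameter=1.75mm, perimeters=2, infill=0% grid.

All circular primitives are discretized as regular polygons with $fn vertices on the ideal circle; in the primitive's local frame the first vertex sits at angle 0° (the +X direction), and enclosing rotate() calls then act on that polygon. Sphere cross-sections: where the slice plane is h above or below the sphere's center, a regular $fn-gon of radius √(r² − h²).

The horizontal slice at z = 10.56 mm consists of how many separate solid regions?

2

At z = 10.56 mm: the cube is present — its section is the full 8.5×10.5 rectangle; the r=3.5 sphere at (-2, 15) slices to a regular 24-gon of circumradius 1.699 (√(r²−h²) with h=3.06 from center); the r=3 cylinder at (7, 6) contributes a regular 24-gon of circumradius 3; Merging all regions: the regions partially overlap (shared area 22.53 mm²), so overlapping operands fuse into one piece — 2 connected regions. The result has 2 disconnected regions.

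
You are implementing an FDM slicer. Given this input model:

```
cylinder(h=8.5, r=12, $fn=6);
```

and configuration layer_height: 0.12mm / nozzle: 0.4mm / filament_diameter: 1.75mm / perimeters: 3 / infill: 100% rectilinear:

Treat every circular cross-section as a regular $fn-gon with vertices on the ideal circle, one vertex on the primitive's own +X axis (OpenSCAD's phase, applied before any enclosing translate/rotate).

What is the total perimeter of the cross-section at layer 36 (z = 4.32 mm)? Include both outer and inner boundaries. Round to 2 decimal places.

72.00 mm

At z = 4.32 mm: the r=12 cylinder contributes a regular 6-gon of circumradius 12 (perimeter = 2·6·12.000·sin(180°/6) = 72.00 mm). Overall, the cross-section is a single solid region. Total boundary length (outer) = 72.00 mm.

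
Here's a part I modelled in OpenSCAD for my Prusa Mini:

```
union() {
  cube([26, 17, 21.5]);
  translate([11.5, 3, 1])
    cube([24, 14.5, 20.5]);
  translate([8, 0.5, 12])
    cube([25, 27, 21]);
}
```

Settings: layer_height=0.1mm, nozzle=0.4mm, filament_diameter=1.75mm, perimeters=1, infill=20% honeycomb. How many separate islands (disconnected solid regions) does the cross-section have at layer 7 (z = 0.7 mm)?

1

At z = 0.7 mm: the 26×17 cube contributes its full rectangle; the cube at (11.5, 3) is not intersected at this z (z outside [1, 21.5]); the cube at (8, 0.5) is not intersected at this z (z outside [12, 33]); Combining (union): only the 26×17 cube is present, so the union is just that shape — 1 connected region. Overall, the cross-section is a single solid region. Island count = 1.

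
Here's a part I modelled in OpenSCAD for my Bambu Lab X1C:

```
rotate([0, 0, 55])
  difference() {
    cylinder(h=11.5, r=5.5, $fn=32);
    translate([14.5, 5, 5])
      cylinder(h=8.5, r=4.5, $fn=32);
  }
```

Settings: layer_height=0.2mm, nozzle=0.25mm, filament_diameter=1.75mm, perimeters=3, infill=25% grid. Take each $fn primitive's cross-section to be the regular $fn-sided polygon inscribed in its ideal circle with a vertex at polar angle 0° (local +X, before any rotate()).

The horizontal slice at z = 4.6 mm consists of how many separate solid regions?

At z = 4.6 mm: the r=5.5 cylinder gives a regular 32-gon of circumradius 5.5 (constant along its height); the cylinder at (14.5, 5) is absent (z outside [5, 13.5]); After the difference (first − rest): none of the subtracted shapes is present at this height, so the r=5.5 cylinder is unchanged — 1 connected region; (whole slice rotated 55° about Z — lengths, areas and connectivity unchanged). The result has 1 disconnected region.

1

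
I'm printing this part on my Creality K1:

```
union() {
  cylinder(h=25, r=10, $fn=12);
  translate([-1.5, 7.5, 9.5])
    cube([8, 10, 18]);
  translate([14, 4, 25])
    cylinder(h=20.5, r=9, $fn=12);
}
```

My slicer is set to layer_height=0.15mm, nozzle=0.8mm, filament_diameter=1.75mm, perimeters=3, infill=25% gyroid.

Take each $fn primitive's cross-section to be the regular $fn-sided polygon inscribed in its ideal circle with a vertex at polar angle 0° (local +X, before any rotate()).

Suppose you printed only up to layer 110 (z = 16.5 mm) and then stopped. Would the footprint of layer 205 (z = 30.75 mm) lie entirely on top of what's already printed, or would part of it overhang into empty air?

part overhangs

Compare the two slices. At z = 16.5: the cylinder: section is a regular 12-gon, circumradius r=10 (area = (12/2)·10.000²·sin(360°/12) = 300.00 mm²); the cube at (-1.5, 7.5) (footprint 8×10) is included at this height (area 80.00 mm²); the cylinder at (14, 4) is absent (z outside [25, 45.5]); Combining (union): the regions partially overlap — summed areas 380.00 mm² minus the doubly-counted overlap 13.27 mm² gives 366.73 mm² — area = 366.73 mm². At z = 30.75: the cylinder is absent (z outside [0, 25]); the cube at (-1.5, 7.5) is not intersected at this z (z outside [9.5, 27.5]); the r=9 cylinder at (14, 4) contributes a regular 12-gon of circumradius 9 (area = (12/2)·9.000²·sin(360°/12) = 243.00 mm²); Merging all regions: only the r=9 cylinder at (14, 4) is present, so the union is just that shape — area = 243.00 mm². Checking containment: at z = 30.75 the cross-section extends beyond the z = 16.5 cross-section by about 211.46 mm².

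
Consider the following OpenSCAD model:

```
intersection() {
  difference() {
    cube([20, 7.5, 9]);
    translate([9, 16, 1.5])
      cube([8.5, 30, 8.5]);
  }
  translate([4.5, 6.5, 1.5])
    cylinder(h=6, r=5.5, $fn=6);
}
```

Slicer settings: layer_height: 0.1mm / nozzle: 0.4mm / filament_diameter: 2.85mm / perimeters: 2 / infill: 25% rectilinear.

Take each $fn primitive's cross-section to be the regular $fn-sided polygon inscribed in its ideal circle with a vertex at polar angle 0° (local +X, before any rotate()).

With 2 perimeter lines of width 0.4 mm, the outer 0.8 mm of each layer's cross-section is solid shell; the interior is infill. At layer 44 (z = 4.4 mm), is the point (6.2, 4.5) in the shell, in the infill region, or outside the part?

infill

At z = 4.4 mm: the cube (footprint 20×7.5) is included at this height; the cube at (9, 16) is present — its section is the full 8.5×30 rectangle; Subtracting the remaining from the first: starting from the 20×7.5 cube, the 8.5×30 cube at (9, 16) misses the remaining region (no effect) — 1 connected region; the r=5.5 cylinder at (4.5, 6.5) contributes a regular 6-gon of circumradius 5.5; Taking the intersection: the r=5.5 cylinder at (4.5, 6.5) partially overlaps that combined region; clipping to the common part keeps 48.14 mm² — 1 connected region. Overall, the cross-section is a single solid region. The nearest boundary edge runs (10.00, 6.50)→(7.25, 1.74); distance from the point to it = 2.29 mm. The point is inside the cross-section and 2.29 mm from the nearest boundary — more than the 0.8 mm shell width (2 × 0.4), so it's in the infill interior.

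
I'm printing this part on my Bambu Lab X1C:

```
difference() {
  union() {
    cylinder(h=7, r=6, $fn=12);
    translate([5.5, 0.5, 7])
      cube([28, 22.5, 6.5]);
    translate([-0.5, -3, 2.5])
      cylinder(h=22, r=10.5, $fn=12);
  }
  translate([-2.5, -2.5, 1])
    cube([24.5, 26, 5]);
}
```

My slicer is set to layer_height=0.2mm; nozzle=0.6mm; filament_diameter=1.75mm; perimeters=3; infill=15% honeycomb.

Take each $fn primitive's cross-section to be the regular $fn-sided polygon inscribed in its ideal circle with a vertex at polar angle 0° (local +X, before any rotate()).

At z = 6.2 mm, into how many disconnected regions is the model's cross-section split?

At z = 6.2 mm: the r=6 cylinder gives a regular 12-gon of circumradius 6 (constant along its height); the cube at (5.5, 0.5) is not intersected at this z (z outside [7, 13.5]); the r=10.5 cylinder at (-0.5, -3) gives a regular 12-gon of circumradius 10.5 (constant along its height); Merging all regions: the r=6 cylinder lies entirely inside the r=10.5 cylinder at (-0.5, -3), so the union is just the r=10.5 cylinder at (-0.5, -3) — 1 connected region; the cube at (-2.5, -2.5) is not intersected at this z (z outside [1, 6]); Taking the first minus the rest: none of the subtracted shapes is present at this height, so the result so far is unchanged — 1 connected region. The result has 1 disconnected region.

1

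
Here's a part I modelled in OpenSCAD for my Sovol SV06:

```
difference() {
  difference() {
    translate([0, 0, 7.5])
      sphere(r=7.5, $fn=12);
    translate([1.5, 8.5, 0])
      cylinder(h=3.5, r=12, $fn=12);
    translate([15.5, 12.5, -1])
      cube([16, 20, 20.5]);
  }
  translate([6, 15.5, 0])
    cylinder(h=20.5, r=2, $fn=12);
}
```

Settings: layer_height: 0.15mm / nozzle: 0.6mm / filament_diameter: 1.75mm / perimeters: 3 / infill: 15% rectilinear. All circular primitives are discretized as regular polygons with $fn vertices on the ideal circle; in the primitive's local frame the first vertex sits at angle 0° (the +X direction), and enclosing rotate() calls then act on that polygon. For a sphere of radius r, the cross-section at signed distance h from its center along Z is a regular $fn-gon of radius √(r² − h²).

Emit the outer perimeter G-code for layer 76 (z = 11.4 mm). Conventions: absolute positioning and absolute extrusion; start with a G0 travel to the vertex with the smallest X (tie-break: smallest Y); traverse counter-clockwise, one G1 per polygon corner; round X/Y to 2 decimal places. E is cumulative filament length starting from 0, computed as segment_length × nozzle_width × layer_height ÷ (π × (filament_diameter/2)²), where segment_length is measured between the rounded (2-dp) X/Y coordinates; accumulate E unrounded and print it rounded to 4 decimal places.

At z = 11.4 mm: the r=7.5 sphere slices to a regular 12-gon of circumradius 6.406 (√(r²−h²) with h=3.9 from center); the cylinder at (1.5, 8.5) does not reach this height (z outside [0, 3.5]); the cube at (15.5, 12.5) (footprint 16×20) is included at this height; Subtracting the remaining from the first: starting from the r=7.5 sphere, the 16×20 cube at (15.5, 12.5) misses the remaining region (no effect) — 1 connected region; the cylinder at (6, 15.5): section is a regular 12-gon, circumradius r=2; Subtracting the remaining from the first: starting from the result so far, the r=2 cylinder at (6, 15.5) misses the remaining region (no effect) — 1 connected region. The outline is a single polygon with 12 vertices. Extrusion per mm of travel: 0.6 × 0.15 / (π × 0.875²) = 0.037418. Accumulating E over each segment gives final E = 1.4893.

G0 X-6.41 Y0.00 Z11.40
G1 X-5.55 Y-3.20 E0.1240
G1 X-3.20 Y-5.55 E0.2483
G1 X0.00 Y-6.41 E0.3723
G1 X3.20 Y-5.55 E0.4963
G1 X5.55 Y-3.20 E0.6207
G1 X6.41 Y0.00 E0.7446
G1 X5.55 Y3.20 E0.8686
G1 X3.20 Y5.55 E0.9930
G1 X0.00 Y6.41 E1.1170
G1 X-3.20 Y5.55 E1.2410
G1 X-5.55 Y3.20 E1.3653
G1 X-6.41 Y0.00 E1.4893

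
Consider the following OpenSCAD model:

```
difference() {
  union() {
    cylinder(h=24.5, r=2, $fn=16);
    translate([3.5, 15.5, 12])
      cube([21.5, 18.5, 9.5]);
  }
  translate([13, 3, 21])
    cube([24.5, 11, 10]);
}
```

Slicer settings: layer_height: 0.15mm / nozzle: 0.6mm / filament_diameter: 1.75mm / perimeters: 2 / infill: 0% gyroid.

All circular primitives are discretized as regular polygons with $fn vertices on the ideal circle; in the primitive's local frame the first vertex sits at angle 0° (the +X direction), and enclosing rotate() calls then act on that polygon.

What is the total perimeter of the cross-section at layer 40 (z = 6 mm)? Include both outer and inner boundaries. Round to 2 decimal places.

12.49 mm

At z = 6 mm: the r=2 cylinder gives a regular 16-gon of circumradius 2 (constant along its height) (perimeter = 2·16·2.000·sin(180°/16) = 12.49 mm); the cube at (3.5, 15.5) is absent (z outside [12, 21.5]); Combining (union): only the r=2 cylinder is present, so the union is just that shape — boundary = 12.49 mm; the cube at (13, 3) does not reach this height (z outside [21, 31]); Taking the first minus the rest: none of the subtracted shapes is present at this height, so the result so far is unchanged — boundary = 12.49 mm. Overall, the cross-section is a single solid region. Total boundary length (outer) = 12.49 mm.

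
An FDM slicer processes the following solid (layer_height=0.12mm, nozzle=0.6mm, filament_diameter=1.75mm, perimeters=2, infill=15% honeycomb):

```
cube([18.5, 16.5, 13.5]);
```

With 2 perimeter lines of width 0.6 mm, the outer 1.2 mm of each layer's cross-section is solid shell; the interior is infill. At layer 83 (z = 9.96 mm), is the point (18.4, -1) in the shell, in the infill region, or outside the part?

At z = 9.96 mm: the 18.5×16.5 cube contributes its full rectangle. Overall, the cross-section is a single solid region. The nearest boundary edge runs (0.00, 0.00)→(18.50, 0.00); distance from the point to it = 1.00 mm. The point is not inside any of the regions above, so it lies outside the cross-section (1.00 mm from the nearest boundary).

outside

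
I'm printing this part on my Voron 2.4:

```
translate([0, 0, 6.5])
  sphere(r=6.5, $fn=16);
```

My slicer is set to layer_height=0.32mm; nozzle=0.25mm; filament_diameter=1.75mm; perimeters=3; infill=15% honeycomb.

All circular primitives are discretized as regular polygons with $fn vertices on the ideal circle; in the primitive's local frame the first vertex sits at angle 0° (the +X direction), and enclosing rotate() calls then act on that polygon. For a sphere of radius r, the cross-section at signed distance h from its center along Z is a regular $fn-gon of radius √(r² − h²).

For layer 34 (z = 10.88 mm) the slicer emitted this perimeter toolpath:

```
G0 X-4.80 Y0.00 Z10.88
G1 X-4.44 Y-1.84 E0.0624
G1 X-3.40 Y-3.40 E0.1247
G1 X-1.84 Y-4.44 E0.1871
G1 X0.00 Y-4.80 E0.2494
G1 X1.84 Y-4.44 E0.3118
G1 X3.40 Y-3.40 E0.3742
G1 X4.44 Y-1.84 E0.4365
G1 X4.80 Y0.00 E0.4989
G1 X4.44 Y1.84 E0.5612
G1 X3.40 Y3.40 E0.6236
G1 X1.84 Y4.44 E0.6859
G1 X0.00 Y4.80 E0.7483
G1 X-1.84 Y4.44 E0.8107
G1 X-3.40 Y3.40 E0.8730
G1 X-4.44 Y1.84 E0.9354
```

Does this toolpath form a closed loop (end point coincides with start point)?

Start point (G0): (-4.80, 0.00). End point (last G1): the path does not return to the start — open.

no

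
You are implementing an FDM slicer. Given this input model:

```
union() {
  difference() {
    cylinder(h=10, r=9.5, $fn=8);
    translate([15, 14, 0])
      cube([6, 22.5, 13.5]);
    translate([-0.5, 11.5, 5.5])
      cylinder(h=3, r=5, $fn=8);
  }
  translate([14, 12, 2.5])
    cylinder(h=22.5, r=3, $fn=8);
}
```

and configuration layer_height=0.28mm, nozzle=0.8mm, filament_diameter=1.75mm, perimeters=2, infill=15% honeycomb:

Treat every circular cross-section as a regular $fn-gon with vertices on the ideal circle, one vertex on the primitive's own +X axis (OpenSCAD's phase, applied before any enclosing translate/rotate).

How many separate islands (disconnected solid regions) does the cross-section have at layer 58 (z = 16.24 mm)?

1

At z = 16.24 mm: the cylinder does not reach this height (z outside [0, 10]); the cube at (15, 14) does not reach this height (z outside [0, 13.5]); the cylinder at (-0.5, 11.5) is not intersected at this z (z outside [5.5, 8.5]); Subtracting the remaining from the first: the first operand is absent here, so nothing remains; the r=3 cylinder at (14, 12) gives a regular 8-gon of circumradius 3 (constant along its height); Merging all regions: only the r=3 cylinder at (14, 12) is present, so the union is just that shape — 1 connected region. Overall, the cross-section is a single solid region. Island count = 1.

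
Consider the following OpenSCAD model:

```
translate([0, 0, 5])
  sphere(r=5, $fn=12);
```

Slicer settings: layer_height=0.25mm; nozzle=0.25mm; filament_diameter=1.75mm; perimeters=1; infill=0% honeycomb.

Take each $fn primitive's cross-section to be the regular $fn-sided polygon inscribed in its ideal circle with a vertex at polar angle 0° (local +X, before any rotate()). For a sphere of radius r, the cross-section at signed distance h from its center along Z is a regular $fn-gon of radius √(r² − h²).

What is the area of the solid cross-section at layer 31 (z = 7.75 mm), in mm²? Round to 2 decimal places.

At z = 7.75 mm: the r=5 sphere slices to a regular 12-gon of circumradius 4.176 (√(r²−h²) with h=2.75 from center) (area = (12/2)·4.176²·sin(360°/12) = 52.31 mm²). Overall, the cross-section is a single solid region. Net area = 52.31 mm².

52.31 mm²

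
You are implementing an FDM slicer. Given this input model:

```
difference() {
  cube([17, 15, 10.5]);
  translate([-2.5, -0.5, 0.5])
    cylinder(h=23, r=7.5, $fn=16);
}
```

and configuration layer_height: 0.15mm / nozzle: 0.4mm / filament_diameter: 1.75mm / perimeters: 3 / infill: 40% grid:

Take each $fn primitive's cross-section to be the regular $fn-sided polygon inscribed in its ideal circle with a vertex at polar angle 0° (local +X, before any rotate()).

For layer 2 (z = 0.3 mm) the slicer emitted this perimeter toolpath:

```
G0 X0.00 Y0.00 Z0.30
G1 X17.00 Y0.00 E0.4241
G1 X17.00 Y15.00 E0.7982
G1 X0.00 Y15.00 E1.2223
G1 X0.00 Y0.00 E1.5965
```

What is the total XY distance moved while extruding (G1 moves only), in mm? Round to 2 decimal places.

64.00 mm

Sum the Euclidean lengths of each G1 segment: total = 64.00 mm.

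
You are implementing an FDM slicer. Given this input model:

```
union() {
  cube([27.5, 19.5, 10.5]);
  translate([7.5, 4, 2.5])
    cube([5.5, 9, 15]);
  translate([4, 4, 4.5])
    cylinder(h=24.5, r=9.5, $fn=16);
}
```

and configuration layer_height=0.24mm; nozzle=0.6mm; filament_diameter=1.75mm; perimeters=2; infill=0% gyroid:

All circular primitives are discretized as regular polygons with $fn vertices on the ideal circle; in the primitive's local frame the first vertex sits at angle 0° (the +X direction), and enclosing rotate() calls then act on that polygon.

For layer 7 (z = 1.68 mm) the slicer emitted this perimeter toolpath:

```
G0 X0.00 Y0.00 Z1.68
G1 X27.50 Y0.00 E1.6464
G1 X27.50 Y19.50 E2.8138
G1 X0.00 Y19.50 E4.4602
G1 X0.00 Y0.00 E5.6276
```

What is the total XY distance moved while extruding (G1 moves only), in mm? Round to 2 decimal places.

Sum the Euclidean lengths of each G1 segment: total = 94.00 mm.

94.00 mm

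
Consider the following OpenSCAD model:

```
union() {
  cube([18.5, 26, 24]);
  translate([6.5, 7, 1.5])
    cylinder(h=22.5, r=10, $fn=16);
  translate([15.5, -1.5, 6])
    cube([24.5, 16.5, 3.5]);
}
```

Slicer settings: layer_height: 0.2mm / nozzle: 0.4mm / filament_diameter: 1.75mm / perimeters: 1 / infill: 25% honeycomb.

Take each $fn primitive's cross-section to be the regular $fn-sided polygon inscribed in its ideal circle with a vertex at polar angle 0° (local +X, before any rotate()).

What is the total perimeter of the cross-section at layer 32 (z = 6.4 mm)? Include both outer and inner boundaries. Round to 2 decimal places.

At z = 6.4 mm: the cube is present — its section is the full 18.5×26 rectangle (perimeter 89.00 mm); the cylinder at (6.5, 7): section is a regular 16-gon, circumradius r=10 (perimeter = 2·16·10.000·sin(180°/16) = 62.43 mm); the cube at (15.5, -1.5) is present — its section is the full 24.5×16.5 rectangle (perimeter 82.00 mm); Combining (union): the regions partially overlap (shared area 288.92 mm²), so the edge portions inside another operand are dropped and the merged outline is re-measured after clipping — boundary = 138.92 mm. Overall, the cross-section is a single solid region. Total boundary length (outer) = 138.92 mm.

138.92 mm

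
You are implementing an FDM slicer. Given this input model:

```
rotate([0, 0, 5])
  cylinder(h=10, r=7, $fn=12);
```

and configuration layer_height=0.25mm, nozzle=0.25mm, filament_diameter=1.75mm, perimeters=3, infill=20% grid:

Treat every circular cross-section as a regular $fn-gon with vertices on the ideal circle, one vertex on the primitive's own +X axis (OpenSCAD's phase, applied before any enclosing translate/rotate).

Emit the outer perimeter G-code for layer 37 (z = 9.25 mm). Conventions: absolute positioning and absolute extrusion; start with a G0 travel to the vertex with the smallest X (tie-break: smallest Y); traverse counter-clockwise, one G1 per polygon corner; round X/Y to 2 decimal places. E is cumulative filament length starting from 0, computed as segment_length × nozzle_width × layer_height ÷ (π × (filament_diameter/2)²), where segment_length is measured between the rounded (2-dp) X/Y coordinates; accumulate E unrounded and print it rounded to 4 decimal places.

At z = 9.25 mm: the cylinder: section is a regular 12-gon, circumradius r=7; (rotated 5° about Z; rotation is an isometry so areas/perimeters/island counts are preserved). The outline is a single polygon with 12 vertices. Extrusion per mm of travel: 0.25 × 0.25 / (π × 0.875²) = 0.025984. Accumulating E over each segment gives final E = 1.1295.

G0 X-6.97 Y-0.61 Z9.25
G1 X-5.73 Y-4.02 E0.0943
G1 X-2.96 Y-6.34 E0.1882
G1 X0.61 Y-6.97 E0.2824
G1 X4.02 Y-5.73 E0.3767
G1 X6.34 Y-2.96 E0.4705
G1 X6.97 Y0.61 E0.5647
G1 X5.73 Y4.02 E0.6590
G1 X2.96 Y6.34 E0.7529
G1 X-0.61 Y6.97 E0.8471
G1 X-4.02 Y5.73 E0.9414
G1 X-6.34 Y2.96 E1.0353
G1 X-6.97 Y-0.61 E1.1295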